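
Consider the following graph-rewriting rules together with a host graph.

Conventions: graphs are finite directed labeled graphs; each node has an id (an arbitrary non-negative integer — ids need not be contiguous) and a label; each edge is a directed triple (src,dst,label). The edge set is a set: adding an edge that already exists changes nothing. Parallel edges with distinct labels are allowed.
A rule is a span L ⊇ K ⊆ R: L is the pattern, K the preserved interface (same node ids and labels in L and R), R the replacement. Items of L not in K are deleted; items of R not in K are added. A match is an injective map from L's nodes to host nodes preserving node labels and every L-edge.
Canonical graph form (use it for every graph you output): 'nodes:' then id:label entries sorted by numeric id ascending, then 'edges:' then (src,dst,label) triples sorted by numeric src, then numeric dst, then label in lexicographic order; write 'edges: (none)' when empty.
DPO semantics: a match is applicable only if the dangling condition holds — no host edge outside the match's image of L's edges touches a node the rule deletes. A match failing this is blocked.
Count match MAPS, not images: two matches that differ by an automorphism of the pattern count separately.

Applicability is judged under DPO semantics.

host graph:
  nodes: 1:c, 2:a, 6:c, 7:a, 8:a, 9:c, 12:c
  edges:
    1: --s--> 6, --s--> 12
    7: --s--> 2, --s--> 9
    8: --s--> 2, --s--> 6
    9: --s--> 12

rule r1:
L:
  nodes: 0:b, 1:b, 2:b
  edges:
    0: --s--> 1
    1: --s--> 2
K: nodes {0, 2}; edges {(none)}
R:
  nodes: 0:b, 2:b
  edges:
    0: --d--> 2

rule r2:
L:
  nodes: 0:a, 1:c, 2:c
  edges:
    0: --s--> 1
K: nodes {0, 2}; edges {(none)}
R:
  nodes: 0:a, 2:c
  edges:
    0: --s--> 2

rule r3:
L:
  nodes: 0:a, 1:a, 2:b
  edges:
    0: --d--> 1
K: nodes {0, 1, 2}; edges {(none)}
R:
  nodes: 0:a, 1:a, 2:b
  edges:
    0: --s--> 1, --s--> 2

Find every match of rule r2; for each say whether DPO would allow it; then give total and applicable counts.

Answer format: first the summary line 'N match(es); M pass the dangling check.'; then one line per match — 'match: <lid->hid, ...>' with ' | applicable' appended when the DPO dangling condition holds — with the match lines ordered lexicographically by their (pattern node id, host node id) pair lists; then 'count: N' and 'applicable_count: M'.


6 match(es); 0 pass the dangling check.
match: 0->7, 1->9, 2->1
match: 0->7, 1->9, 2->6
match: 0->7, 1->9, 2->12
match: 0->8, 1->6, 2->1
match: 0->8, 1->6, 2->9
match: 0->8, 1->6, 2->12
count: 6
applicable_count: 0


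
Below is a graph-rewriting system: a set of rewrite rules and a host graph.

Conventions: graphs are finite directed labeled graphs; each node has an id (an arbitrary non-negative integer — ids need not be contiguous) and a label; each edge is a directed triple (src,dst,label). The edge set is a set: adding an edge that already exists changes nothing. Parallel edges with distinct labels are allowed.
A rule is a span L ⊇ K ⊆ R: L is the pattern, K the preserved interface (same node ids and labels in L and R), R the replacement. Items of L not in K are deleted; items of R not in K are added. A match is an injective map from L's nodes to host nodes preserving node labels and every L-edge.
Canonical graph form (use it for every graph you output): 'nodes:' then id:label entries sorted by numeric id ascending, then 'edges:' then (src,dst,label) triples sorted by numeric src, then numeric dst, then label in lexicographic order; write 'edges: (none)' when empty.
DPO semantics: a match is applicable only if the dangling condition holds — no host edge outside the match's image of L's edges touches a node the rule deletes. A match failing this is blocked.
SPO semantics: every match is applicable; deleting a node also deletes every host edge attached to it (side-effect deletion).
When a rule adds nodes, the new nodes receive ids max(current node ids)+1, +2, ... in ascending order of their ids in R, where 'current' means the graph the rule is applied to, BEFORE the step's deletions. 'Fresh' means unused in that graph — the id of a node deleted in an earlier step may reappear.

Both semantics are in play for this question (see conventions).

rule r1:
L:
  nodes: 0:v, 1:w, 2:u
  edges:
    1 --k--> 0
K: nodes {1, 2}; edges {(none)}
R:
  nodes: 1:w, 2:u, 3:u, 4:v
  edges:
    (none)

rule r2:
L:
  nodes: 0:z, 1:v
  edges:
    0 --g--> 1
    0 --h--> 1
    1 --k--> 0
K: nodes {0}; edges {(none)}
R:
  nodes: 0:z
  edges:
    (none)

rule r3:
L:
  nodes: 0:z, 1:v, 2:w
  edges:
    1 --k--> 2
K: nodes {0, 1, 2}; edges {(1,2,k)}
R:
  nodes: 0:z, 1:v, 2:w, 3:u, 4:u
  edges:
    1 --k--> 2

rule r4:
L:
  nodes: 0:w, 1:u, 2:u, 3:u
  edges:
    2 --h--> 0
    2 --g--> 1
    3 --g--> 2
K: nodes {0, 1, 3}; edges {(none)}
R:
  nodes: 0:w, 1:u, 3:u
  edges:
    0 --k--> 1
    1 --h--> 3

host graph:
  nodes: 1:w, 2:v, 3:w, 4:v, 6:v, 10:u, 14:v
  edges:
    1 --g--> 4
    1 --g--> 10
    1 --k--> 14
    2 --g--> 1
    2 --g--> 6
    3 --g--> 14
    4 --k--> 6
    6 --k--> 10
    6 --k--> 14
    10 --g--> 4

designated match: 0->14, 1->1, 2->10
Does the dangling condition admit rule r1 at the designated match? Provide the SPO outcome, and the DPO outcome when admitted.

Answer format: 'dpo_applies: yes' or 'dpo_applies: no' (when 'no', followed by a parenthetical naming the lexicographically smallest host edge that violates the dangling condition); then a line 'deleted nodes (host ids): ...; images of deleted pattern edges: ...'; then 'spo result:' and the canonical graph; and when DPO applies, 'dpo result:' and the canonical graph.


dpo_applies: no
(the rule deletes node 14, which keeps host edge (3,14,g) outside the match image — the dangling condition fails, DPO blocks; SPO proceeds and side-deletes such edges)
deleted nodes (host ids): 14; images of deleted pattern edges: (1,14,k)
spo result:
nodes: 1:w, 2:v, 3:w, 4:v, 6:v, 10:u, 15:u, 16:v
edges: (1,4,g); (1,10,g); (2,1,g); (2,6,g); (4,6,k); (6,10,k); (10,4,g)


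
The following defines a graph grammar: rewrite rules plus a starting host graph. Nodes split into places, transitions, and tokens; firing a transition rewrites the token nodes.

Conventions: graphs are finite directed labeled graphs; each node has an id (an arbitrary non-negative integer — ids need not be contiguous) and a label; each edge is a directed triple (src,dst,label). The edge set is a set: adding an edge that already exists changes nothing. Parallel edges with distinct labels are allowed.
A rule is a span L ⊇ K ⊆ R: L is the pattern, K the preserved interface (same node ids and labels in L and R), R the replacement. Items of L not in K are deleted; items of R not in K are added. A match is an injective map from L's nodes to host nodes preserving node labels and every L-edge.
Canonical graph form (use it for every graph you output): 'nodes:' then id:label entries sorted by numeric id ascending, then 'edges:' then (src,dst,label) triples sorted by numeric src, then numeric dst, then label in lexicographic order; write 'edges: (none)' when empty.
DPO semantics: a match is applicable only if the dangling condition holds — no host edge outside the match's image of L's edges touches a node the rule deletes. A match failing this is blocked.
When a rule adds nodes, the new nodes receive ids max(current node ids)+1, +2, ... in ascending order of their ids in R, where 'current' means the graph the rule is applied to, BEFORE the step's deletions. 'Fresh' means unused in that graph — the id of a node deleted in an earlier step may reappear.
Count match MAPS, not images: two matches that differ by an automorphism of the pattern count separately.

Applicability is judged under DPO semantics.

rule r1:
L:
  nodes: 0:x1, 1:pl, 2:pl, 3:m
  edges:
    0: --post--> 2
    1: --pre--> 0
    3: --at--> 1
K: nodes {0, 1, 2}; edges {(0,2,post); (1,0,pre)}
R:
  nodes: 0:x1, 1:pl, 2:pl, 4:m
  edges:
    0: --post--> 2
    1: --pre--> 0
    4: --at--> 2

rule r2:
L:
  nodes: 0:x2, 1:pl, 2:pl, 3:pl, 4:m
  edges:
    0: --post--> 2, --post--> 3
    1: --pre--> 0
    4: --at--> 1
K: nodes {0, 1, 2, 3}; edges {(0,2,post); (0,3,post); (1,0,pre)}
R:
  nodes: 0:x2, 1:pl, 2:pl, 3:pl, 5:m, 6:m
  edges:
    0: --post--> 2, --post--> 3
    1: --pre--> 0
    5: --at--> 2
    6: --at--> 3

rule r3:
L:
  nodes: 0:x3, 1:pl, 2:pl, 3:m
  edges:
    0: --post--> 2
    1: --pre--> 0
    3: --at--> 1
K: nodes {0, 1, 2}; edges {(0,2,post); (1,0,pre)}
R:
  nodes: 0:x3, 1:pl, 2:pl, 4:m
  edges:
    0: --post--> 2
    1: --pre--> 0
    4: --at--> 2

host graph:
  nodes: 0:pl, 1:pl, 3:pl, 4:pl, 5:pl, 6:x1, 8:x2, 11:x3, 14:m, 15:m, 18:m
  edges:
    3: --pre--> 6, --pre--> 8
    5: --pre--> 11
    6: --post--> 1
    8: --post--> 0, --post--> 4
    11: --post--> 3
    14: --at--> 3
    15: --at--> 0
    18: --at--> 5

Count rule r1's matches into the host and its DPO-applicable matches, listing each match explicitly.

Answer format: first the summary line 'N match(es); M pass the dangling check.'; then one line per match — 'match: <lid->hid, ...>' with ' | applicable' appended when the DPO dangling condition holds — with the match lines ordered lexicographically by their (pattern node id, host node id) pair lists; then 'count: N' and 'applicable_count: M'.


1 match(es); 1 pass the dangling check.
match: 0->6, 1->3, 2->1, 3->14 | applicable
count: 1
applicable_count: 1


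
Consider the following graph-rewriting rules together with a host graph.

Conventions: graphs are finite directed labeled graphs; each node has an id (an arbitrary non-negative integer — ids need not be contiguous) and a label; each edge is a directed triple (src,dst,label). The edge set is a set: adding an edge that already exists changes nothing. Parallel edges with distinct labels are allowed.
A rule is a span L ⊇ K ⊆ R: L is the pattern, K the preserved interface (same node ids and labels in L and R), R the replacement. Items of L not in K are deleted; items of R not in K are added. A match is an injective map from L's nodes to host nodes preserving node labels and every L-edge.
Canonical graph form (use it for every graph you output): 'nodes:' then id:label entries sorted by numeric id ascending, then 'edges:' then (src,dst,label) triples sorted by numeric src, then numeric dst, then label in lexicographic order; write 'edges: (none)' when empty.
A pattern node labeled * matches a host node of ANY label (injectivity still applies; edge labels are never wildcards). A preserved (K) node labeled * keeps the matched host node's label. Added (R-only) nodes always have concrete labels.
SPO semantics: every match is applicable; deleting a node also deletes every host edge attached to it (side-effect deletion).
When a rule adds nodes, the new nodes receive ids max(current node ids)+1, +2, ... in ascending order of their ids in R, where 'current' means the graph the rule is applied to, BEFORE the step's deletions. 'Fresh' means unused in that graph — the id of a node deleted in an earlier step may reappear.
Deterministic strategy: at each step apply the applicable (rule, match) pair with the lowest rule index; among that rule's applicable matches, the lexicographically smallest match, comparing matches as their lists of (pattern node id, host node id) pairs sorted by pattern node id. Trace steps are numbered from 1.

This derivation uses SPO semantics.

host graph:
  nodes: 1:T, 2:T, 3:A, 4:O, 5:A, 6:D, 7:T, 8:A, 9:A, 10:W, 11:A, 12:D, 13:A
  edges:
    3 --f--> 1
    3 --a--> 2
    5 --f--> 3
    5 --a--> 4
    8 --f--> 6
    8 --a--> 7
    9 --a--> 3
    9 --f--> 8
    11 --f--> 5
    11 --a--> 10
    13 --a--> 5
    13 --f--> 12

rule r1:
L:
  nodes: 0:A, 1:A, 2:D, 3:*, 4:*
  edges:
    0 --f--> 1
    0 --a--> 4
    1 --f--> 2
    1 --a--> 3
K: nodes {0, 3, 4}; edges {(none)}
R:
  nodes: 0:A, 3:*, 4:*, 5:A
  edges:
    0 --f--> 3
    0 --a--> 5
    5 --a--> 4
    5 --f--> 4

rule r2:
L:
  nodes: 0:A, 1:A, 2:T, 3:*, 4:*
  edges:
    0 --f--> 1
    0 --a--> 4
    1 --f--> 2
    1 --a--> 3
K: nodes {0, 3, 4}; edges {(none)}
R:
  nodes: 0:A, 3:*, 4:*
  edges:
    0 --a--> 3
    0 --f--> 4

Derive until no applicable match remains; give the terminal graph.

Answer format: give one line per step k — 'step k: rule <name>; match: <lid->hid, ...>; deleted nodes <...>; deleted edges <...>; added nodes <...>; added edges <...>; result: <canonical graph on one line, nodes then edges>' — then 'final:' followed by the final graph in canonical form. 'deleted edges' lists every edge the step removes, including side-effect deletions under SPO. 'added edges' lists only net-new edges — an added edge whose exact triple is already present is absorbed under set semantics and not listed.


step 1: rule r1; match: 0->9, 1->8, 2->6, 3->7, 4->3; deleted nodes 6, 8; deleted edges (8,6,f); (8,7,a); (9,3,a); (9,8,f); added nodes 14; added edges (9,7,f); (9,14,a); (14,3,a); (14,3,f); result: nodes: 1:T, 2:T, 3:A, 4:O, 5:A, 7:T, 9:A, 10:W, 11:A, 12:D, 13:A, 14:A edges: (3,1,f); (3,2,a); (5,3,f); (5,4,a); (9,7,f); (9,14,a); (11,5,f); (11,10,a); (13,5,a); (13,12,f); (14,3,a); (14,3,f)
step 2: rule r2; match: 0->5, 1->3, 2->1, 3->2, 4->4; deleted nodes 1, 3; deleted edges (3,1,f); (3,2,a); (5,3,f); (5,4,a); (14,3,a); (14,3,f); added nodes (none); added edges (5,2,a); (5,4,f); result: nodes: 2:T, 4:O, 5:A, 7:T, 9:A, 10:W, 11:A, 12:D, 13:A, 14:A edges: (5,2,a); (5,4,f); (9,7,f); (9,14,a); (11,5,f); (11,10,a); (13,5,a); (13,12,f)
final:
nodes: 2:T, 4:O, 5:A, 7:T, 9:A, 10:W, 11:A, 12:D, 13:A, 14:A
edges: (5,2,a); (5,4,f); (9,7,f); (9,14,a); (11,5,f); (11,10,a); (13,5,a); (13,12,f)


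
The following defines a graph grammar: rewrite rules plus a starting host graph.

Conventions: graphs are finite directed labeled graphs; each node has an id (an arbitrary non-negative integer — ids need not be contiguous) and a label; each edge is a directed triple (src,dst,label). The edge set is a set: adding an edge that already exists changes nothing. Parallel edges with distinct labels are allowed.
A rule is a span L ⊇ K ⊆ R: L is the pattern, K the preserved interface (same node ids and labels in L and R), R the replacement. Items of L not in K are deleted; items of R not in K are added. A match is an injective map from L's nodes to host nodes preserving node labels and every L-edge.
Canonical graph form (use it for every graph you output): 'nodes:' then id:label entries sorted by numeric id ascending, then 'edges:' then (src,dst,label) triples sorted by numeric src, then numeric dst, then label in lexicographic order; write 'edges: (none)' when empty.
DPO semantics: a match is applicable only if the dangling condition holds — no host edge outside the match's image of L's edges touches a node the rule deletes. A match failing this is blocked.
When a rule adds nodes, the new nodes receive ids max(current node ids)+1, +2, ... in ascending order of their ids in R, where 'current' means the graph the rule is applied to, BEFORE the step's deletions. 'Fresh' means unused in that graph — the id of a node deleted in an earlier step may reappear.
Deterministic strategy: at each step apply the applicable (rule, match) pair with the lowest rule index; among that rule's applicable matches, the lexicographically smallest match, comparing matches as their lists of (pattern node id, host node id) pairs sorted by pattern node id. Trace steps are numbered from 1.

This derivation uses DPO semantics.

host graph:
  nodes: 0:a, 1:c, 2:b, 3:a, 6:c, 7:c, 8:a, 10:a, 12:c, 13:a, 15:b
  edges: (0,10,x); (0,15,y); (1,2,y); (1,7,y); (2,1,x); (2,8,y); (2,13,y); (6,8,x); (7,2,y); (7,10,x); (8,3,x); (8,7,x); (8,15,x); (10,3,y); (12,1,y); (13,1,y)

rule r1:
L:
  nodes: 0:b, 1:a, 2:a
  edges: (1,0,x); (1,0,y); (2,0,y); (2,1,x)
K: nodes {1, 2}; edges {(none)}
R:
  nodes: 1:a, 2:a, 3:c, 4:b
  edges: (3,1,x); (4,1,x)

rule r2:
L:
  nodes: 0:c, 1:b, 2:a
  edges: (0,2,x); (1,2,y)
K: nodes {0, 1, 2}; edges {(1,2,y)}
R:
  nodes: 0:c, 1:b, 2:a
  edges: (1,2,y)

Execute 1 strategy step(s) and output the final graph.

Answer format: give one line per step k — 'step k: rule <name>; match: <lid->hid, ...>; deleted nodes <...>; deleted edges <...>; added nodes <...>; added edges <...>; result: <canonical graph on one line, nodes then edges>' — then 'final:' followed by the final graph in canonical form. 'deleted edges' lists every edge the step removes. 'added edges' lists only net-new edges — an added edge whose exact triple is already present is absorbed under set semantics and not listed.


step 1: rule r2; match: 0->6, 1->2, 2->8; deleted nodes (none); deleted edges (6,8,x); added nodes (none); added edges (none); result: nodes: 0:a, 1:c, 2:b, 3:a, 6:c, 7:c, 8:a, 10:a, 12:c, 13:a, 15:b edges: (0,10,x); (0,15,y); (1,2,y); (1,7,y); (2,1,x); (2,8,y); (2,13,y); (7,2,y); (7,10,x); (8,3,x); (8,7,x); (8,15,x); (10,3,y); (12,1,y); (13,1,y)
final:
nodes: 0:a, 1:c, 2:b, 3:a, 6:c, 7:c, 8:a, 10:a, 12:c, 13:a, 15:b
edges: (0,10,x); (0,15,y); (1,2,y); (1,7,y); (2,1,x); (2,8,y); (2,13,y); (7,2,y); (7,10,x); (8,3,x); (8,7,x); (8,15,x); (10,3,y); (12,1,y); (13,1,y)


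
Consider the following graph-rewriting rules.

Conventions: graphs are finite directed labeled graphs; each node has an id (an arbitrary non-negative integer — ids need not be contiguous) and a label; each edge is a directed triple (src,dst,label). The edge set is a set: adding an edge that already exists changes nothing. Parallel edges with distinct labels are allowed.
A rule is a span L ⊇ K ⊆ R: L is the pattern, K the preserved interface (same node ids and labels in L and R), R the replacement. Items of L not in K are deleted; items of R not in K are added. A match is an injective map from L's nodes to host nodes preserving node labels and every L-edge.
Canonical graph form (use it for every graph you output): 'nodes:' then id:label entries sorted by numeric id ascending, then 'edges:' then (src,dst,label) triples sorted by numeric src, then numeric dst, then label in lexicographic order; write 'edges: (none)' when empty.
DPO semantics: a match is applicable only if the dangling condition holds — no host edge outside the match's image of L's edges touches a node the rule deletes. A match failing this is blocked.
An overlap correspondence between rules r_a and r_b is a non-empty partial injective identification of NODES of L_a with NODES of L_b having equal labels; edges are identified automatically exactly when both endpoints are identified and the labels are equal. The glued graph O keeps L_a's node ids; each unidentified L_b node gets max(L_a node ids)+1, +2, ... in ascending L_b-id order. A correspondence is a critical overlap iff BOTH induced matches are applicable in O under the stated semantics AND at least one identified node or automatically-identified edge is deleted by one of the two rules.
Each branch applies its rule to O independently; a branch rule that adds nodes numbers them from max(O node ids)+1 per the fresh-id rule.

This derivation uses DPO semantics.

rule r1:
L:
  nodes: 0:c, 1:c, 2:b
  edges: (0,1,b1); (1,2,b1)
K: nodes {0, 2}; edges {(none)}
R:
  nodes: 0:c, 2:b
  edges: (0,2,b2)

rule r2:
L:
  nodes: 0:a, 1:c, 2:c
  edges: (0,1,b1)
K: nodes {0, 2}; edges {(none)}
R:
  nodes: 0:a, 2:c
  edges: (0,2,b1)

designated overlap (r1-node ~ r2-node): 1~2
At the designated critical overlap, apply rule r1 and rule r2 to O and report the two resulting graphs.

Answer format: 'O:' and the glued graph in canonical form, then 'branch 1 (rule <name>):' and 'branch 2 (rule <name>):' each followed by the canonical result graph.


O:
nodes: 0:c, 1:c, 2:b, 3:a, 4:c
edges: (0,1,b1); (1,2,b1); (3,4,b1)
branch 1 (rule r1):
nodes: 0:c, 2:b, 3:a, 4:c
edges: (0,2,b2); (3,4,b1)
branch 2 (rule r2):
nodes: 0:c, 1:c, 2:b, 3:a
edges: (0,1,b1); (1,2,b1); (3,1,b1)


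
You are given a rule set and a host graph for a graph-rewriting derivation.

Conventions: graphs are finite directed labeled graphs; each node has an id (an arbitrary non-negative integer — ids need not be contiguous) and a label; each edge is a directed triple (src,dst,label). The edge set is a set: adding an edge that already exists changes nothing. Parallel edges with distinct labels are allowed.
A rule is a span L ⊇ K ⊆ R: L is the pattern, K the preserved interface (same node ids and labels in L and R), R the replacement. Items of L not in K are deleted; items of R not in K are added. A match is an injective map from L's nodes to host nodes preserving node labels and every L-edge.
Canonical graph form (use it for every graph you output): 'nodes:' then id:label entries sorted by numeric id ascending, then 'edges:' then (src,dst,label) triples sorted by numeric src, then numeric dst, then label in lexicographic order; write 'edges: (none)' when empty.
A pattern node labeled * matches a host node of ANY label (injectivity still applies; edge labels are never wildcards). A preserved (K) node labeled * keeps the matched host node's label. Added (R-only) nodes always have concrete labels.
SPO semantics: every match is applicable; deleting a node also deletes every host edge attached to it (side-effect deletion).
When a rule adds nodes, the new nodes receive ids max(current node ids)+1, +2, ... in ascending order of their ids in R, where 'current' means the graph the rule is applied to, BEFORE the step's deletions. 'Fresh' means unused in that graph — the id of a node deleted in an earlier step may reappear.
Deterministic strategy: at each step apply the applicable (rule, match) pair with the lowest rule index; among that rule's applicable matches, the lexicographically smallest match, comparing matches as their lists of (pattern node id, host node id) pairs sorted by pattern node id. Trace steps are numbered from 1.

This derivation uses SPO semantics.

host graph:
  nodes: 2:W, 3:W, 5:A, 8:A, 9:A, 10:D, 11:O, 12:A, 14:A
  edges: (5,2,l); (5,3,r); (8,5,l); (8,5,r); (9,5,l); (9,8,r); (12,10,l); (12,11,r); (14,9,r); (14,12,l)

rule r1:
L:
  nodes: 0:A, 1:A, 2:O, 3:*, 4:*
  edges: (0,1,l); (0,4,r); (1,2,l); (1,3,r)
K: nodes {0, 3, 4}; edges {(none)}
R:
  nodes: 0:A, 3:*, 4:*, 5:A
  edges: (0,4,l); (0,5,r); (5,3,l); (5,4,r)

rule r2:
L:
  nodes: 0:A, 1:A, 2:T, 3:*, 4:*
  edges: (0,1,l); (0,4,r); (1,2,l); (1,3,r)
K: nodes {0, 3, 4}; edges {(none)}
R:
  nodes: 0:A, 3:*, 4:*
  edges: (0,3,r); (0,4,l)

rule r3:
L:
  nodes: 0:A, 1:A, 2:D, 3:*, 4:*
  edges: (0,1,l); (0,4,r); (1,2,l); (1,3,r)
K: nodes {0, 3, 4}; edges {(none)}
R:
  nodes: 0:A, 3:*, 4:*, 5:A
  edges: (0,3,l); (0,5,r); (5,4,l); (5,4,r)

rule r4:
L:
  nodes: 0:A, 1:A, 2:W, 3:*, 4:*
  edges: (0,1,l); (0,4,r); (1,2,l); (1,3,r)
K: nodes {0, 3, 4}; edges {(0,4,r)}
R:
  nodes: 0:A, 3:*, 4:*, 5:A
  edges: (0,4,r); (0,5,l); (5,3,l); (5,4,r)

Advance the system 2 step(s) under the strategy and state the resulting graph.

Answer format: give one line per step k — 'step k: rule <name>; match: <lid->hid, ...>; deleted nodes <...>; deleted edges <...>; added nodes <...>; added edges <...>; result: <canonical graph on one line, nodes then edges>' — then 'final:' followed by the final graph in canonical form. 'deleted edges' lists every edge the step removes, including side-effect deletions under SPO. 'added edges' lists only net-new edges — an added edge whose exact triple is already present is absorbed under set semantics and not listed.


step 1: rule r3; match: 0->14, 1->12, 2->10, 3->11, 4->9; deleted nodes 10, 12; deleted edges (12,10,l); (12,11,r); (14,9,r); (14,12,l); added nodes 15; added edges (14,11,l); (14,15,r); (15,9,l); (15,9,r); result: nodes: 2:W, 3:W, 5:A, 8:A, 9:A, 11:O, 14:A, 15:A edges: (5,2,l); (5,3,r); (8,5,l); (8,5,r); (9,5,l); (9,8,r); (14,11,l); (14,15,r); (15,9,l); (15,9,r)
step 2: rule r4; match: 0->9, 1->5, 2->2, 3->3, 4->8; deleted nodes 2, 5; deleted edges (5,2,l); (5,3,r); (8,5,l); (8,5,r); (9,5,l); added nodes 16; added edges (9,16,l); (16,3,l); (16,8,r); result: nodes: 3:W, 8:A, 9:A, 11:O, 14:A, 15:A, 16:A edges: (9,8,r); (9,16,l); (14,11,l); (14,15,r); (15,9,l); (15,9,r); (16,3,l); (16,8,r)
final:
nodes: 3:W, 8:A, 9:A, 11:O, 14:A, 15:A, 16:A
edges: (9,8,r); (9,16,l); (14,11,l); (14,15,r); (15,9,l); (15,9,r); (16,3,l); (16,8,r)


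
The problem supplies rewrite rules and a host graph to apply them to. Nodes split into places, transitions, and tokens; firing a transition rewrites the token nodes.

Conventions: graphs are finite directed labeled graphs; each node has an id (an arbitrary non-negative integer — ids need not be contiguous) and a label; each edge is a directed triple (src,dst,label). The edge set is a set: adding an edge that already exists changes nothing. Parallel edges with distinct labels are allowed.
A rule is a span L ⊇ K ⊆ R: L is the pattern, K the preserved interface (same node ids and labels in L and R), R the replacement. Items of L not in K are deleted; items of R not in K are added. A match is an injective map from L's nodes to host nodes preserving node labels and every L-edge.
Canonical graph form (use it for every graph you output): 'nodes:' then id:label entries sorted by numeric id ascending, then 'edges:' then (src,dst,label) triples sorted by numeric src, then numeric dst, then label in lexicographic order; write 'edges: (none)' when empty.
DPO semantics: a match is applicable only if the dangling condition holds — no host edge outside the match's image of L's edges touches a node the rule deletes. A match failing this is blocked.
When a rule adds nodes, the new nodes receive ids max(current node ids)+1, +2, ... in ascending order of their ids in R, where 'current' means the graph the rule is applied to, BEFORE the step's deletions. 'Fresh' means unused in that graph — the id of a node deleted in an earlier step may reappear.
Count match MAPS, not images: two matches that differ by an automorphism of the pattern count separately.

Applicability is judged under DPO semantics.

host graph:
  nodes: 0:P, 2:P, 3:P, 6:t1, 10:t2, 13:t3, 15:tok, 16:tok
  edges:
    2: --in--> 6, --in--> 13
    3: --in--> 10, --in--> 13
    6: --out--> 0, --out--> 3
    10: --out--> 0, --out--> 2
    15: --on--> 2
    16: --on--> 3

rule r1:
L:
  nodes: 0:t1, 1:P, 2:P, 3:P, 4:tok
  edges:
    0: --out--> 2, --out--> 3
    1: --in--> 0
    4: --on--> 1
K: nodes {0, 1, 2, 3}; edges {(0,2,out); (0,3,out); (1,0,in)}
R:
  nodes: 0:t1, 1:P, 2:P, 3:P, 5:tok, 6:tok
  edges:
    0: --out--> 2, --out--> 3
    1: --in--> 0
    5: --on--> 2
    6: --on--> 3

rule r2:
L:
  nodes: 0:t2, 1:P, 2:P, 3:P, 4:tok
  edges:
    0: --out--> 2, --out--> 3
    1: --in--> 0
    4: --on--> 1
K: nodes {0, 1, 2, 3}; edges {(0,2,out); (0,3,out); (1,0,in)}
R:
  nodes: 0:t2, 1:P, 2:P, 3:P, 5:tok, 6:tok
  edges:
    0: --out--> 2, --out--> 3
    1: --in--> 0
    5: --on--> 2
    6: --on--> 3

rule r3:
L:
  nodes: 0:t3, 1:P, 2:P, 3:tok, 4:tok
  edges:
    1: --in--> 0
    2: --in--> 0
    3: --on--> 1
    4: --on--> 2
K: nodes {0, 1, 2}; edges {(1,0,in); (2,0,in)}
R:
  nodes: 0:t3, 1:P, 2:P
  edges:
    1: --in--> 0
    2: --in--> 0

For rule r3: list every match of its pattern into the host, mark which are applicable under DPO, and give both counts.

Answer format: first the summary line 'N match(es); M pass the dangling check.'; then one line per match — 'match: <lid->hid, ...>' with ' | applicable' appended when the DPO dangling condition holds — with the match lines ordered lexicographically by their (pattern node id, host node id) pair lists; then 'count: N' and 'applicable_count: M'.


2 match(es); 2 pass the dangling check.
match: 0->13, 1->2, 2->3, 3->15, 4->16 | applicable
match: 0->13, 1->3, 2->2, 3->16, 4->15 | applicable
count: 2
applicable_count: 2


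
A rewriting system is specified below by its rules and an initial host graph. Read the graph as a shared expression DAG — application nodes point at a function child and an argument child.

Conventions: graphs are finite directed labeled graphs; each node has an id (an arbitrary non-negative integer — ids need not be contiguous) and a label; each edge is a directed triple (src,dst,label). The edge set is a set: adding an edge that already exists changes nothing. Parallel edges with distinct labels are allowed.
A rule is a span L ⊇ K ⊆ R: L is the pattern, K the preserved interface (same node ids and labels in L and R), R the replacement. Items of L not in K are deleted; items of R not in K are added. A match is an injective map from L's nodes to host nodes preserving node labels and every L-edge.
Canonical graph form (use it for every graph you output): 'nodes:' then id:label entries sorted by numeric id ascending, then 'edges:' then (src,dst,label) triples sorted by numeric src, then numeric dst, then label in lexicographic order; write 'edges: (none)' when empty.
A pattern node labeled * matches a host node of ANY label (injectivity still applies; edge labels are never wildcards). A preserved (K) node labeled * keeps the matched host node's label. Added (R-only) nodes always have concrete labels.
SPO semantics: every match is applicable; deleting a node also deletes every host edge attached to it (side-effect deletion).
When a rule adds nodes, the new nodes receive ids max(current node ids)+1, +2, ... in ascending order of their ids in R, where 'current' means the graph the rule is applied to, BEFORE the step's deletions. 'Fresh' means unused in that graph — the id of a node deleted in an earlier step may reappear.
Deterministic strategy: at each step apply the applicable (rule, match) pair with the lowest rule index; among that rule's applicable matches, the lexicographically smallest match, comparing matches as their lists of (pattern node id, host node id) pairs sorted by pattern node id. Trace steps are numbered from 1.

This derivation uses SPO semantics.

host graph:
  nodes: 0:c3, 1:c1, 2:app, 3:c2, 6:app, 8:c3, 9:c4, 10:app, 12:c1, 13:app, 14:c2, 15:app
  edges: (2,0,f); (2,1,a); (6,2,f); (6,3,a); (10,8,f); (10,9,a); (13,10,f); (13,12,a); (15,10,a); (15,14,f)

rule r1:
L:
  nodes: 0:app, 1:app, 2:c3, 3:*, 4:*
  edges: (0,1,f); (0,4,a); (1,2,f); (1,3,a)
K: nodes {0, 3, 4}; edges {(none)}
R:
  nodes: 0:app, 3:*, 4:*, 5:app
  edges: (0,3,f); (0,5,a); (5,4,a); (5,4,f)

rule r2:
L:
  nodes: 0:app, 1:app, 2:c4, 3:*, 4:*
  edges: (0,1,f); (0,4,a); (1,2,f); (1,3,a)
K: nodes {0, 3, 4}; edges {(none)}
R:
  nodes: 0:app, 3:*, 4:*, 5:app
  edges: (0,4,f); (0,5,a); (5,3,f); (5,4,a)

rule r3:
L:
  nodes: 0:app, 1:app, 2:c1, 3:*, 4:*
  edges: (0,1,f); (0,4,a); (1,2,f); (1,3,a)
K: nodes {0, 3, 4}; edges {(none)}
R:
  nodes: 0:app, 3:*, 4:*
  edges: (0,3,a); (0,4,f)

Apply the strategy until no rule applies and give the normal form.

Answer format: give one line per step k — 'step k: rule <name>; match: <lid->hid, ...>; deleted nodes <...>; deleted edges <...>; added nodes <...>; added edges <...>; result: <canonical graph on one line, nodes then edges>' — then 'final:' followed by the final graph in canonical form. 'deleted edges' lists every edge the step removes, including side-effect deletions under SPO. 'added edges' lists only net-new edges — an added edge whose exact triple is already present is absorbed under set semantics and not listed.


step 1: rule r1; match: 0->6, 1->2, 2->0, 3->1, 4->3; deleted nodes 0, 2; deleted edges (2,0,f); (2,1,a); (6,2,f); (6,3,a); added nodes 16; added edges (6,1,f); (6,16,a); (16,3,a); (16,3,f); result: nodes: 1:c1, 3:c2, 6:app, 8:c3, 9:c4, 10:app, 12:c1, 13:app, 14:c2, 15:app, 16:app edges: (6,1,f); (6,16,a); (10,8,f); (10,9,a); (13,10,f); (13,12,a); (15,10,a); (15,14,f); (16,3,a); (16,3,f)
step 2: rule r1; match: 0->13, 1->10, 2->8, 3->9, 4->12; deleted nodes 8, 10; deleted edges (10,8,f); (10,9,a); (13,10,f); (13,12,a); (15,10,a); added nodes 17; added edges (13,9,f); (13,17,a); (17,12,a); (17,12,f); result: nodes: 1:c1, 3:c2, 6:app, 9:c4, 12:c1, 13:app, 14:c2, 15:app, 16:app, 17:app edges: (6,1,f); (6,16,a); (13,9,f); (13,17,a); (15,14,f); (16,3,a); (16,3,f); (17,12,a); (17,12,f)
final:
nodes: 1:c1, 3:c2, 6:app, 9:c4, 12:c1, 13:app, 14:c2, 15:app, 16:app, 17:app
edges: (6,1,f); (6,16,a); (13,9,f); (13,17,a); (15,14,f); (16,3,a); (16,3,f); (17,12,a); (17,12,f)


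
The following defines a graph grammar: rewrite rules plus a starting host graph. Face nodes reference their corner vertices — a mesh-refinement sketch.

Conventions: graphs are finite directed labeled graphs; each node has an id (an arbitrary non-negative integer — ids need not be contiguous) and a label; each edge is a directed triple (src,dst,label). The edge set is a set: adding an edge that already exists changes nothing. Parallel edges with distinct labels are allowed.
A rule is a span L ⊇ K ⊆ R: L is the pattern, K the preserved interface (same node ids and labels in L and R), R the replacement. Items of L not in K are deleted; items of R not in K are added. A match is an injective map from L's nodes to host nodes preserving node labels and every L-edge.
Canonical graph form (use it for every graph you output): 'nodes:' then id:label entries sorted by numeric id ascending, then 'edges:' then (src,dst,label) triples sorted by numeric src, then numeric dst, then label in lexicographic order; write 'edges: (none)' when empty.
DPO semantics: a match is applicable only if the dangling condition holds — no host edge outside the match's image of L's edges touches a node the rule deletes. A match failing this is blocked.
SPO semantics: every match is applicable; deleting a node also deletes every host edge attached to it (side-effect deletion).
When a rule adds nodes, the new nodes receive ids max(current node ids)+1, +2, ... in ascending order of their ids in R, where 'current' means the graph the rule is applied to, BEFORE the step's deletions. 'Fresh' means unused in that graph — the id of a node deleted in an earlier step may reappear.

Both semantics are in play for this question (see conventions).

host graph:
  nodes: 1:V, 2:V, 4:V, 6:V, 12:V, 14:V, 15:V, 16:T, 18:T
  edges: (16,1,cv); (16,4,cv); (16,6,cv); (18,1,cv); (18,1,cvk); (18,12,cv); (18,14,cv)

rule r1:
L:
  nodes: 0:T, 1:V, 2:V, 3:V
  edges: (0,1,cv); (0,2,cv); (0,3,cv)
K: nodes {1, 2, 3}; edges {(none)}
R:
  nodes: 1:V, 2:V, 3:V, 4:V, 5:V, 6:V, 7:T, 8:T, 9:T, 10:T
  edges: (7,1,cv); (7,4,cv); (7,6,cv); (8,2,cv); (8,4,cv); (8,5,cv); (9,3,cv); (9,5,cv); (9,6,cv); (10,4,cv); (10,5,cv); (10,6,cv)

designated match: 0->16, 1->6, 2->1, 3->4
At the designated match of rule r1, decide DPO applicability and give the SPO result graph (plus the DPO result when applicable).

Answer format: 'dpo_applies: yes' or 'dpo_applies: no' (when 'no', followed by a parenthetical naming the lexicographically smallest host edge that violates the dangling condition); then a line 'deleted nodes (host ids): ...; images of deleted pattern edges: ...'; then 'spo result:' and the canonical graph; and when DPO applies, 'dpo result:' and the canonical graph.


dpo_applies: yes
deleted nodes (host ids): 16; images of deleted pattern edges: (16,1,cv); (16,4,cv); (16,6,cv)
spo result:
nodes: 1:V, 2:V, 4:V, 6:V, 12:V, 14:V, 15:V, 18:T, 19:V, 20:V, 21:V, 22:T, 23:T, 24:T, 25:T
edges: (18,1,cv); (18,1,cvk); (18,12,cv); (18,14,cv); (22,6,cv); (22,19,cv); (22,21,cv); (23,1,cv); (23,19,cv); (23,20,cv); (24,4,cv); (24,20,cv); (24,21,cv); (25,19,cv); (25,20,cv); (25,21,cv)
dpo result:
nodes: 1:V, 2:V, 4:V, 6:V, 12:V, 14:V, 15:V, 18:T, 19:V, 20:V, 21:V, 22:T, 23:T, 24:T, 25:T
edges: (18,1,cv); (18,1,cvk); (18,12,cv); (18,14,cv); (22,6,cv); (22,19,cv); (22,21,cv); (23,1,cv); (23,19,cv); (23,20,cv); (24,4,cv); (24,20,cv); (24,21,cv); (25,19,cv); (25,20,cv); (25,21,cv)


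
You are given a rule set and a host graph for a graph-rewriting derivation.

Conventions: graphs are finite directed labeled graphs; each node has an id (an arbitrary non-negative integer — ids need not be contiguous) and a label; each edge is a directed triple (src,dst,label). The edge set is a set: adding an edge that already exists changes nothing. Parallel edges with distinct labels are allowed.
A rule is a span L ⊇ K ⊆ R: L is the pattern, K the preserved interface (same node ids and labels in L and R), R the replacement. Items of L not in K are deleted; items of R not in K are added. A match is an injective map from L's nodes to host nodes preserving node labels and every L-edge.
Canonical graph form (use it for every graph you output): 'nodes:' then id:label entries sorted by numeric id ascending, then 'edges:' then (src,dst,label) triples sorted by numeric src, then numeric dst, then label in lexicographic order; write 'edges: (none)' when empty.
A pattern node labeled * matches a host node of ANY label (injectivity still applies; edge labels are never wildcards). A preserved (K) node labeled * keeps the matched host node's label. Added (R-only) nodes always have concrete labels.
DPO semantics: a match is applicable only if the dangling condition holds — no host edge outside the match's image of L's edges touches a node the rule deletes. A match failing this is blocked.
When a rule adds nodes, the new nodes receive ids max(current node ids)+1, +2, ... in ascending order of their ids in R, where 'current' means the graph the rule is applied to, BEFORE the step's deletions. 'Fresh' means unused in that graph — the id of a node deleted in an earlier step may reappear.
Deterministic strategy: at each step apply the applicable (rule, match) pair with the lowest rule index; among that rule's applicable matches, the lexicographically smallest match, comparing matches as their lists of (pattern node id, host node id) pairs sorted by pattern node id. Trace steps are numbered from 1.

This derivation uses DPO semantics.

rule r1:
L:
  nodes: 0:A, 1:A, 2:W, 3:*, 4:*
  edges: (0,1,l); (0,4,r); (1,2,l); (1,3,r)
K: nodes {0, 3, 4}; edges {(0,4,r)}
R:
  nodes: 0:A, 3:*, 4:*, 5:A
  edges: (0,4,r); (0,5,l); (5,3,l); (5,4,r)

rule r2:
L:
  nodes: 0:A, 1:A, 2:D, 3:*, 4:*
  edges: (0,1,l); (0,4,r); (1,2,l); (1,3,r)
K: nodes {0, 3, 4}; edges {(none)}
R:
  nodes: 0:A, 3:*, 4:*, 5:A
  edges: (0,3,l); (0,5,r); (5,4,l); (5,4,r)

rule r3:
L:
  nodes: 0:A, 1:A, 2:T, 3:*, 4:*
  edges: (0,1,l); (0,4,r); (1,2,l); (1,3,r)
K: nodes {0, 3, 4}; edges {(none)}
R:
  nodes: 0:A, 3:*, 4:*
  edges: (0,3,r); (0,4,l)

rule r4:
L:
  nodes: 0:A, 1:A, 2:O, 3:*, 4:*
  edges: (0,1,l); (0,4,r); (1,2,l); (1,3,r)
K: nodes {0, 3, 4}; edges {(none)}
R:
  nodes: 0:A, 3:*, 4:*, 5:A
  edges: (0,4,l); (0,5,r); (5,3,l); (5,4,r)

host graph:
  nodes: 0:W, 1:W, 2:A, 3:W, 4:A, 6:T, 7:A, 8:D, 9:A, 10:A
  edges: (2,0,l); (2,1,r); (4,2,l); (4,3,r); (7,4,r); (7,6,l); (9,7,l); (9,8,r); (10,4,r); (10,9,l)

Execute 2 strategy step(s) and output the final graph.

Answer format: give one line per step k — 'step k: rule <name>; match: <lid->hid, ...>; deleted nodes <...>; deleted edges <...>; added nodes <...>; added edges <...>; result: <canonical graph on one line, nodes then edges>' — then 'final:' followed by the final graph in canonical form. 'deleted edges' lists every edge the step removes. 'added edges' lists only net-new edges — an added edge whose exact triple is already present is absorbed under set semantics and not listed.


step 1: rule r1; match: 0->4, 1->2, 2->0, 3->1, 4->3; deleted nodes 0, 2; deleted edges (2,0,l); (2,1,r); (4,2,l); added nodes 11; added edges (4,11,l); (11,1,l); (11,3,r); result: nodes: 1:W, 3:W, 4:A, 6:T, 7:A, 8:D, 9:A, 10:A, 11:A edges: (4,3,r); (4,11,l); (7,4,r); (7,6,l); (9,7,l); (9,8,r); (10,4,r); (10,9,l); (11,1,l); (11,3,r)
step 2: rule r3; match: 0->9, 1->7, 2->6, 3->4, 4->8; deleted nodes 6, 7; deleted edges (7,4,r); (7,6,l); (9,7,l); (9,8,r); added nodes (none); added edges (9,4,r); (9,8,l); result: nodes: 1:W, 3:W, 4:A, 8:D, 9:A, 10:A, 11:A edges: (4,3,r); (4,11,l); (9,4,r); (9,8,l); (10,4,r); (10,9,l); (11,1,l); (11,3,r)
final:
nodes: 1:W, 3:W, 4:A, 8:D, 9:A, 10:A, 11:A
edges: (4,3,r); (4,11,l); (9,4,r); (9,8,l); (10,4,r); (10,9,l); (11,1,l); (11,3,r)


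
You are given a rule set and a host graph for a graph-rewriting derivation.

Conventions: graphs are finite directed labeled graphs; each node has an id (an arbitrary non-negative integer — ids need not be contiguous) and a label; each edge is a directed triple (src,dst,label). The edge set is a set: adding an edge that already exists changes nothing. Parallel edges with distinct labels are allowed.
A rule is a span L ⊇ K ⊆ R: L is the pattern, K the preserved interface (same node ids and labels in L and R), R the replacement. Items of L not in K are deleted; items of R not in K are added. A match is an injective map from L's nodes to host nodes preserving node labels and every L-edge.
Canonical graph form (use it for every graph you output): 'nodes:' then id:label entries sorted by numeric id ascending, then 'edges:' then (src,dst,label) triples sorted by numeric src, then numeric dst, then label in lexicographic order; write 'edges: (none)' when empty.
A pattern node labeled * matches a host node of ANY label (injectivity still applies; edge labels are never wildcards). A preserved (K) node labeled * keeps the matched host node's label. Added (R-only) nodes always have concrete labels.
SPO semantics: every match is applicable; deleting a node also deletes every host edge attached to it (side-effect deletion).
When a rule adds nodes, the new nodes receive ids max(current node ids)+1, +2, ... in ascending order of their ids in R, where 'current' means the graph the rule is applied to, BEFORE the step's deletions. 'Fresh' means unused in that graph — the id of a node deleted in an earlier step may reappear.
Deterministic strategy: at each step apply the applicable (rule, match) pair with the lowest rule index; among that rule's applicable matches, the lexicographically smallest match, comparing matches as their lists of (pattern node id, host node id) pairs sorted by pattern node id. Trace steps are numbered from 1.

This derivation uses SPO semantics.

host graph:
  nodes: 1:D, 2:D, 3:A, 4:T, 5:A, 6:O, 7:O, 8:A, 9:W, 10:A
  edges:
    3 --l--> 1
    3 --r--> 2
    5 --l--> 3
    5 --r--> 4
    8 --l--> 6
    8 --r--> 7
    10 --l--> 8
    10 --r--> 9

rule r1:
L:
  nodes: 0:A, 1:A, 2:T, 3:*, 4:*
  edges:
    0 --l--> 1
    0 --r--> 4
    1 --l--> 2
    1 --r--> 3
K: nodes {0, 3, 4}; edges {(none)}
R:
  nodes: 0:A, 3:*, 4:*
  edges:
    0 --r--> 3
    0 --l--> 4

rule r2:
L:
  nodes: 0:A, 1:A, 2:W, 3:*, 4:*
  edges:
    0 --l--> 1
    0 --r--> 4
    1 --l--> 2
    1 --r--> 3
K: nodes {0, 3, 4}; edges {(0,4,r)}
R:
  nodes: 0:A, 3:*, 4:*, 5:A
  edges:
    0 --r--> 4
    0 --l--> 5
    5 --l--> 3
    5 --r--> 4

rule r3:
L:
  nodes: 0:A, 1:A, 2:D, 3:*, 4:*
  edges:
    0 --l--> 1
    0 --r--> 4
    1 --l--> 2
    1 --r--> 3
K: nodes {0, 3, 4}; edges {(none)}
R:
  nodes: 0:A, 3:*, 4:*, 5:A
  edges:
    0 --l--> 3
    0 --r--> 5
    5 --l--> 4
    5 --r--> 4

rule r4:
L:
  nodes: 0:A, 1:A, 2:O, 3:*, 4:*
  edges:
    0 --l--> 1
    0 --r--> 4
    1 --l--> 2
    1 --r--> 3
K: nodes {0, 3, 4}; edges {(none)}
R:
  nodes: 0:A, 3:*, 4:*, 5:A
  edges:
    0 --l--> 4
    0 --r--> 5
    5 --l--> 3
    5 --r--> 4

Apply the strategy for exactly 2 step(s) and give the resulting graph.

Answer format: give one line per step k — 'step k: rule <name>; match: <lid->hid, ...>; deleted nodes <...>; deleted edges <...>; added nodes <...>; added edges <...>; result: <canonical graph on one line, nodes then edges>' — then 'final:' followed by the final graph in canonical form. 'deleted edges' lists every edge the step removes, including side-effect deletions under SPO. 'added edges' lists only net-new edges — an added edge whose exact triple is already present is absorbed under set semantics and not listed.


step 1: rule r3; match: 0->5, 1->3, 2->1, 3->2, 4->4; deleted nodes 1, 3; deleted edges (3,1,l); (3,2,r); (5,3,l); (5,4,r); added nodes 11; added edges (5,2,l); (5,11,r); (11,4,l); (11,4,r); result: nodes: 2:D, 4:T, 5:A, 6:O, 7:O, 8:A, 9:W, 10:A, 11:A edges: (5,2,l); (5,11,r); (8,6,l); (8,7,r); (10,8,l); (10,9,r); (11,4,l); (11,4,r)
step 2: rule r4; match: 0->10, 1->8, 2->6, 3->7, 4->9; deleted nodes 6, 8; deleted edges (8,6,l); (8,7,r); (10,8,l); (10,9,r); added nodes 12; added edges (10,9,l); (10,12,r); (12,7,l); (12,9,r); result: nodes: 2:D, 4:T, 5:A, 7:O, 9:W, 10:A, 11:A, 12:A edges: (5,2,l); (5,11,r); (10,9,l); (10,12,r); (11,4,l); (11,4,r); (12,7,l); (12,9,r)
final:
nodes: 2:D, 4:T, 5:A, 7:O, 9:W, 10:A, 11:A, 12:A
edges: (5,2,l); (5,11,r); (10,9,l); (10,12,r); (11,4,l); (11,4,r); (12,7,l); (12,9,r)
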